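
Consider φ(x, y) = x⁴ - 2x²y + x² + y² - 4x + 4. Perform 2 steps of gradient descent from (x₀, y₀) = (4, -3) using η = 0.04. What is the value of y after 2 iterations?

4.176192

∇φ = (4x³ - 4xy + 2x - 4, -2x² + 2y)
(x₁, y₁) = (4, -3) − 0.04·(308, -38) = (-8.32, -1.48)
(x₂, y₂) = (-8.32, -1.48) − 0.04·(-2373.615872, -141.4048) = (86.62463488, 4.176192)
y = 4.176192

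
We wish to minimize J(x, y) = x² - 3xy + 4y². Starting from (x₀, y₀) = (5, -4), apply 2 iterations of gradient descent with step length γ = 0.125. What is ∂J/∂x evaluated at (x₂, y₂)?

∇J = (2x - 3y, -3x + 8y)
Step 1: at (5, -4), ∇J = (22, -47) → (5, -4) − 0.125·(22, -47) = (2.25, 1.875)
Step 2: at (2.25, 1.875), ∇J = (-1.125, 8.25) → (2.25, 1.875) − 0.125·(-1.125, 8.25) = (2.390625, 0.84375)
∂J/∂x at (2.390625, 0.84375) = 2.25

2.25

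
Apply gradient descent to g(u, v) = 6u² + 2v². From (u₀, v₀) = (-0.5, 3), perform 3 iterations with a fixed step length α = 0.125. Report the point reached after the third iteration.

∇g = (12u, 4v)
(u₁, v₁) = (-0.5, 3) − 0.125·(-6, 12) = (0.25, 1.5)
(u₂, v₂) = (0.25, 1.5) − 0.125·(3, 6) = (-0.125, 0.75)
(u₃, v₃) = (-0.125, 0.75) − 0.125·(-1.5, 3) = (0.0625, 0.375)

(0.0625, 0.375)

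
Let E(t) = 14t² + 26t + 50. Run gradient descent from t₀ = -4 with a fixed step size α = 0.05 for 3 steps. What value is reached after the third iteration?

-0.732

E′(t) = 28t + 26
t₁ = -4 − 0.05·(-86) = 0.3
t₂ = 0.3 − 0.05·34.4 = -1.42
t₃ = -1.42 − 0.05·(-13.76) = -0.732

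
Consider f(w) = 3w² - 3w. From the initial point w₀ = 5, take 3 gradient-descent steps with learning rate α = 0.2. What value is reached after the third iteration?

f′(w) = 6w - 3
Step 1: f′(5) = 27; w₁ = 5 − 0.2·27 = -0.4
Step 2: f′(-0.4) = -5.4; w₂ = -0.4 − 0.2·(-5.4) = 0.68
Step 3: f′(0.68) = 1.08; w₃ = 0.68 − 0.2·1.08 = 0.464

0.464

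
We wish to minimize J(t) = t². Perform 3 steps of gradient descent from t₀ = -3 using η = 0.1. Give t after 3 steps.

-1.536

J′(t) = 2t
t₁ = -3 − 0.1·(-6) = -2.4
t₂ = -2.4 − 0.1·(-4.8) = -1.92
t₃ = -1.92 − 0.1·(-3.84) = -1.536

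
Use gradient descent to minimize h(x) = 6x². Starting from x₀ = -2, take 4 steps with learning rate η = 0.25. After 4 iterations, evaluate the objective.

h′(x) = 12x
x₁ = -2 − 0.25·(-24) = 4
x₂ = 4 − 0.25·48 = -8
x₃ = -8 − 0.25·(-96) = 16
x₄ = 16 − 0.25·192 = -32
h(-32) = 6144

6144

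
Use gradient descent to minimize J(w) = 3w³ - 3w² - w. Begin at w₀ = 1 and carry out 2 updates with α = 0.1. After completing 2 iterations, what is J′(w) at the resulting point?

-0.006256

J′(w) = 9w² - 6w - 1
w₁ = 1 − 0.1·2 = 0.8
w₂ = 0.8 − 0.1·(-0.04) = 0.804
J′(w) at (0.804) = -0.006256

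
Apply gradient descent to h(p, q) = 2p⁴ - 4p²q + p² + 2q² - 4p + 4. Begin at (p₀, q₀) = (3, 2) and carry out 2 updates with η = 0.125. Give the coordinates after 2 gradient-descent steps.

∇h = (8p³ - 8pq + 2p - 4, -4p² + 4q)
(p₁, q₁) = (3, 2) − 0.125·(170, -28) = (-18.25, 5.5)
(p₂, q₂) = (-18.25, 5.5) − 0.125·(-47864.625, -1310.25) = (5964.828125, 169.28125)

(5964.828125, 169.28125)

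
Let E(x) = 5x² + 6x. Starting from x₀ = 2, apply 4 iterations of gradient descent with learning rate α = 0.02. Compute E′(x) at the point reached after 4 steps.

E′(x) = 10x + 6
x₁ = 2 − 0.02·26 = 1.48
x₂ = 1.48 − 0.02·20.8 = 1.064
x₃ = 1.064 − 0.02·16.64 = 0.7312
x₄ = 0.7312 − 0.02·13.312 = 0.46496
E′(x) at (0.46496) = 10.6496

10.6496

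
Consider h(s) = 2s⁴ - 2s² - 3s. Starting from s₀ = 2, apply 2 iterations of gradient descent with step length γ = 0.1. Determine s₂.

h′(s) = 8s³ - 4s - 3
Step 1: h′(2) = 53; s₁ = 2 − 0.1·53 = -3.3
Step 2: h′(-3.3) = -277.296; s₂ = -3.3 − 0.1·(-277.296) = 24.4296

24.4296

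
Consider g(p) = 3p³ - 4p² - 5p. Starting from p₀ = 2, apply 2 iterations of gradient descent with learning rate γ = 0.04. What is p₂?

g′(p) = 9p² - 8p - 5
p₁ = 2 − 0.04·15 = 1.4
p₂ = 1.4 − 0.04·1.44 = 1.3424

1.3424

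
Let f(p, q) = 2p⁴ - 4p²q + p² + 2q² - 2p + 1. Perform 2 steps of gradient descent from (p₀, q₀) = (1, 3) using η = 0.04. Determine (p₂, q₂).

∇f = (8p³ - 8pq + 2p - 2, -4p² + 4q)
Step 1: at (1, 3), ∇f = (-16, 8) → (1, 3) − 0.04·(-16, 8) = (1.64, 2.68)
Step 2: at (1.64, 2.68), ∇f = (1.405952, -0.0384) → (1.64, 2.68) − 0.04·(1.405952, -0.0384) = (1.58376192, 2.681536)

(1.58376192, 2.681536)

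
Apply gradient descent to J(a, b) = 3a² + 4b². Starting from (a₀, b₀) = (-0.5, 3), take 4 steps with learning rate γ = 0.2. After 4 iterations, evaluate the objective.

∇J = (6a, 8b)
Step 1: at (-0.5, 3), ∇J = (-3, 24) → (-0.5, 3) − 0.2·(-3, 24) = (0.1, -1.8)
Step 2: at (0.1, -1.8), ∇J = (0.6, -14.4) → (0.1, -1.8) − 0.2·(0.6, -14.4) = (-0.02, 1.08)
Step 3: at (-0.02, 1.08), ∇J = (-0.12, 8.64) → (-0.02, 1.08) − 0.2·(-0.12, 8.64) = (0.004, -0.648)
Step 4: at (0.004, -0.648), ∇J = (0.024, -5.184) → (0.004, -0.648) − 0.2·(0.024, -5.184) = (-0.0008, 0.3888)
J(-0.0008, 0.3888) = 0.60466368

0.60466368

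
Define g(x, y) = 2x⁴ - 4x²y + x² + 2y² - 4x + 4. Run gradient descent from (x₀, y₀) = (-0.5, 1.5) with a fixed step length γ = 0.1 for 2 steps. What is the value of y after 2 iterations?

0.7

∇g = (8x³ - 8xy + 2x - 4, -4x² + 4y)
Step 1: at (-0.5, 1.5), ∇g = (0, 5) → (-0.5, 1.5) − 0.1·(0, 5) = (-0.5, 1)
Step 2: at (-0.5, 1), ∇g = (-2, 3) → (-0.5, 1) − 0.1·(-2, 3) = (-0.3, 0.7)
y = 0.7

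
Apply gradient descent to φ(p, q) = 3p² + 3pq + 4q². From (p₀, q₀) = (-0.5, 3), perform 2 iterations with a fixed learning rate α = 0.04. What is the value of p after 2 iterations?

-0.8144

∇φ = (6p + 3q, 3p + 8q)
(p₁, q₁) = (-0.5, 3) − 0.04·(6, 22.5) = (-0.74, 2.1)
(p₂, q₂) = (-0.74, 2.1) − 0.04·(1.86, 14.58) = (-0.8144, 1.5168)
p = -0.8144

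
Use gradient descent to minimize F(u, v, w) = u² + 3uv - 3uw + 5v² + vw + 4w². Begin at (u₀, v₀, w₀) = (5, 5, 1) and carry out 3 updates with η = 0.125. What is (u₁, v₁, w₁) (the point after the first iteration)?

(2.25, -3.25, 1.25)

∇F = (2u + 3v - 3w, 3u + 10v + w, -3u + v + 8w)
Step 1: at (5, 5, 1), ∇F = (22, 66, -2) → (5, 5, 1) − 0.125·(22, 66, -2) = (2.25, -3.25, 1.25)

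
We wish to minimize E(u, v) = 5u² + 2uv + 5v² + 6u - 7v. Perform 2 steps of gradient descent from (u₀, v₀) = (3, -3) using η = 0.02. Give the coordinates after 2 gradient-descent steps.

∇E = (10u + 2v + 6, 2u + 10v - 7)
(u₁, v₁) = (3, -3) − 0.02·(30, -31) = (2.4, -2.38)
(u₂, v₂) = (2.4, -2.38) − 0.02·(25.24, -26) = (1.8952, -1.86)

(1.8952, -1.86)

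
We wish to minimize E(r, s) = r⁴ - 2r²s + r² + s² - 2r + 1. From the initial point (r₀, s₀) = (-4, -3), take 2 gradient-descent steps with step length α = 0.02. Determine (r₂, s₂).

(0.87203584, -1.942464)

∇E = (4r³ - 4rs + 2r - 2, -2r² + 2s)
Step 1: at (-4, -3), ∇E = (-314, -38) → (-4, -3) − 0.02·(-314, -38) = (2.28, -2.24)
Step 2: at (2.28, -2.24), ∇E = (70.398208, -14.8768) → (2.28, -2.24) − 0.02·(70.398208, -14.8768) = (0.87203584, -1.942464)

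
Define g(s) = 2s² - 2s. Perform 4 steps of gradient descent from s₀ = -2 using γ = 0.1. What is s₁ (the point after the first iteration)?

-1

g′(s) = 4s - 2
s₁ = -2 − 0.1·(-10) = -1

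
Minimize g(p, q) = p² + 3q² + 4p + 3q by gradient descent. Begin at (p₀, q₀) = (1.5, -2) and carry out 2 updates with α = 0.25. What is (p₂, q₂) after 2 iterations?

∇g = (2p + 4, 6q + 3)
Step 1: at (1.5, -2), ∇g = (7, -9) → (1.5, -2) − 0.25·(7, -9) = (-0.25, 0.25)
Step 2: at (-0.25, 0.25), ∇g = (3.5, 4.5) → (-0.25, 0.25) − 0.25·(3.5, 4.5) = (-1.125, -0.875)

(-1.125, -0.875)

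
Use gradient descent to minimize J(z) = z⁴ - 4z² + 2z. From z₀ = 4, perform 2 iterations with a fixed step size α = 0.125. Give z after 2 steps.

7081.5078125

J′(z) = 4z³ - 8z + 2
z₁ = 4 − 0.125·226 = -24.25
z₂ = -24.25 − 0.125·(-56846.0625) = 7081.5078125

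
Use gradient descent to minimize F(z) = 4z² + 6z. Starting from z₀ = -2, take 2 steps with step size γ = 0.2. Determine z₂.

-1.2

F′(z) = 8z + 6
Step 1: F′(-2) = -10; z₁ = -2 − 0.2·(-10) = 0
Step 2: F′(0) = 6; z₂ = 0 − 0.2·6 = -1.2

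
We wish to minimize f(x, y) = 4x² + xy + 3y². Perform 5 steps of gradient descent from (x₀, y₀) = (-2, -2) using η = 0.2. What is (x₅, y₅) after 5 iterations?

(0.3584, 0.14848)

∇f = (8x + y, x + 6y)
Step 1: at (-2, -2), ∇f = (-18, -14) → (-2, -2) − 0.2·(-18, -14) = (1.6, 0.8)
Step 2: at (1.6, 0.8), ∇f = (13.6, 6.4) → (1.6, 0.8) − 0.2·(13.6, 6.4) = (-1.12, -0.48)
Step 3: at (-1.12, -0.48), ∇f = (-9.44, -4) → (-1.12, -0.48) − 0.2·(-9.44, -4) = (0.768, 0.32)
Step 4: at (0.768, 0.32), ∇f = (6.464, 2.688) → (0.768, 0.32) − 0.2·(6.464, 2.688) = (-0.5248, -0.2176)
Step 5: at (-0.5248, -0.2176), ∇f = (-4.416, -1.8304) → (-0.5248, -0.2176) − 0.2·(-4.416, -1.8304) = (0.3584, 0.14848)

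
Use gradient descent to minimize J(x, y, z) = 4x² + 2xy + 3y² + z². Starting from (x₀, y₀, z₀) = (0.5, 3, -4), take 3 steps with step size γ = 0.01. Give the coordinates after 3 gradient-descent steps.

∇J = (8x + 2y, 2x + 6y, 2z)
(x₁, y₁, z₁) = (0.5, 3, -4) − 0.01·(10, 19, -8) = (0.4, 2.81, -3.92)
(x₂, y₂, z₂) = (0.4, 2.81, -3.92) − 0.01·(8.82, 17.66, -7.84) = (0.3118, 2.6334, -3.8416)
(x₃, y₃, z₃) = (0.3118, 2.6334, -3.8416) − 0.01·(7.7612, 16.424, -7.6832) = (0.234188, 2.46916, -3.764768)

(0.234188, 2.46916, -3.764768)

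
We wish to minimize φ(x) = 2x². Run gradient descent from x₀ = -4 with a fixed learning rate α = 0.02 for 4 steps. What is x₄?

-2.86557184

φ′(x) = 4x
Step 1: φ′(-4) = -16; x₁ = -4 − 0.02·(-16) = -3.68
Step 2: φ′(-3.68) = -14.72; x₂ = -3.68 − 0.02·(-14.72) = -3.3856
Step 3: φ′(-3.3856) = -13.5424; x₃ = -3.3856 − 0.02·(-13.5424) = -3.114752
Step 4: φ′(-3.114752) = -12.459008; x₄ = -3.114752 − 0.02·(-12.459008) = -2.86557184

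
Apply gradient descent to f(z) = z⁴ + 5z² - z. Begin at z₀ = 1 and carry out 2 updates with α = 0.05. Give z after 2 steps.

0.216425

f′(z) = 4z³ + 10z - 1
Step 1: f′(1) = 13; z₁ = 1 − 0.05·13 = 0.35
Step 2: f′(0.35) = 2.6715; z₂ = 0.35 − 0.05·2.6715 = 0.216425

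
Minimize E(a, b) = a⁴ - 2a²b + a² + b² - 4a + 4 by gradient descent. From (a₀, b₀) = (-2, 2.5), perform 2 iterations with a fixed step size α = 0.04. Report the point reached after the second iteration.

∇E = (4a³ - 4ab + 2a - 4, -2a² + 2b)
(a₁, b₁) = (-2, 2.5) − 0.04·(-20, -3) = (-1.2, 2.62)
(a₂, b₂) = (-1.2, 2.62) − 0.04·(-0.736, 2.36) = (-1.17056, 2.5256)

(-1.17056, 2.5256)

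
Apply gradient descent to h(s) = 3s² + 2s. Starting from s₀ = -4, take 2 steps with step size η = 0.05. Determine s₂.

-2.13

h′(s) = 6s + 2
Step 1: h′(-4) = -22; s₁ = -4 − 0.05·(-22) = -2.9
Step 2: h′(-2.9) = -15.4; s₂ = -2.9 − 0.05·(-15.4) = -2.13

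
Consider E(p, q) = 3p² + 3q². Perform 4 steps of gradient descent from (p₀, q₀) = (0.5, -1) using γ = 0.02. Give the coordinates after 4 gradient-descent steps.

∇E = (6p, 6q)
(p₁, q₁) = (0.5, -1) − 0.02·(3, -6) = (0.44, -0.88)
(p₂, q₂) = (0.44, -0.88) − 0.02·(2.64, -5.28) = (0.3872, -0.7744)
(p₃, q₃) = (0.3872, -0.7744) − 0.02·(2.3232, -4.6464) = (0.340736, -0.681472)
(p₄, q₄) = (0.340736, -0.681472) − 0.02·(2.044416, -4.088832) = (0.29984768, -0.59969536)

(0.29984768, -0.59969536)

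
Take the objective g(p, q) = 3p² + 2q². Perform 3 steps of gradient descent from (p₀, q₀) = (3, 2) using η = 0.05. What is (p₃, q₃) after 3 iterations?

(1.029, 1.024)

∇g = (6p, 4q)
Step 1: at (3, 2), ∇g = (18, 8) → (3, 2) − 0.05·(18, 8) = (2.1, 1.6)
Step 2: at (2.1, 1.6), ∇g = (12.6, 6.4) → (2.1, 1.6) − 0.05·(12.6, 6.4) = (1.47, 1.28)
Step 3: at (1.47, 1.28), ∇g = (8.82, 5.12) → (1.47, 1.28) − 0.05·(8.82, 5.12) = (1.029, 1.024)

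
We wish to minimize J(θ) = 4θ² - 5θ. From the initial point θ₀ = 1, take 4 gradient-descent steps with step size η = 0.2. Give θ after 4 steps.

0.6736

J′(θ) = 8θ - 5
Step 1: J′(1) = 3; θ₁ = 1 − 0.2·3 = 0.4
Step 2: J′(0.4) = -1.8; θ₂ = 0.4 − 0.2·(-1.8) = 0.76
Step 3: J′(0.76) = 1.08; θ₃ = 0.76 − 0.2·1.08 = 0.544
Step 4: J′(0.544) = -0.648; θ₄ = 0.544 − 0.2·(-0.648) = 0.6736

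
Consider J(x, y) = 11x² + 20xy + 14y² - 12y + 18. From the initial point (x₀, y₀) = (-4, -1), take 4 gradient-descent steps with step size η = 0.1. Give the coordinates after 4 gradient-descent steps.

(-359.6704, -415.048)

∇J = (22x + 20y, 20x + 28y - 12)
(x₁, y₁) = (-4, -1) − 0.1·(-108, -120) = (6.8, 11)
(x₂, y₂) = (6.8, 11) − 0.1·(369.6, 432) = (-30.16, -32.2)
(x₃, y₃) = (-30.16, -32.2) − 0.1·(-1307.52, -1516.8) = (100.592, 119.48)
(x₄, y₄) = (100.592, 119.48) − 0.1·(4602.624, 5345.28) = (-359.6704, -415.048)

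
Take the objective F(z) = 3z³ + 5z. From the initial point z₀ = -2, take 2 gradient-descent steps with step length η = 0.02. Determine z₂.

F′(z) = 9z² + 5
Step 1: F′(-2) = 41; z₁ = -2 − 0.02·41 = -2.82
Step 2: F′(-2.82) = 76.5716; z₂ = -2.82 − 0.02·76.5716 = -4.351432

-4.351432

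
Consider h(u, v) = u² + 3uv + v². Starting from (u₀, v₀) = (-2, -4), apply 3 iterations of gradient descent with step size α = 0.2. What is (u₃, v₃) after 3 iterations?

∇h = (2u + 3v, 3u + 2v)
(u₁, v₁) = (-2, -4) − 0.2·(-16, -14) = (1.2, -1.2)
(u₂, v₂) = (1.2, -1.2) − 0.2·(-1.2, 1.2) = (1.44, -1.44)
(u₃, v₃) = (1.44, -1.44) − 0.2·(-1.44, 1.44) = (1.728, -1.728)

(1.728, -1.728)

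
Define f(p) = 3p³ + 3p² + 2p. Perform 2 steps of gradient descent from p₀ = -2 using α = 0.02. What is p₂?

-3.400672

f′(p) = 9p² + 6p + 2
p₁ = -2 − 0.02·26 = -2.52
p₂ = -2.52 − 0.02·44.0336 = -3.400672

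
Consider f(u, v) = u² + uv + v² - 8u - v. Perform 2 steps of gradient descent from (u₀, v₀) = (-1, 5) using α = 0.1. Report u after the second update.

∇f = (2u + v - 8, u + 2v - 1)
Step 1: at (-1, 5), ∇f = (-5, 8) → (-1, 5) − 0.1·(-5, 8) = (-0.5, 4.2)
Step 2: at (-0.5, 4.2), ∇f = (-4.8, 6.9) → (-0.5, 4.2) − 0.1·(-4.8, 6.9) = (-0.02, 3.51)
u = -0.02

-0.02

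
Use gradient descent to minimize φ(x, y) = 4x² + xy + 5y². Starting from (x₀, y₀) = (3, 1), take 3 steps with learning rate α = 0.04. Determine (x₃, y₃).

(0.903424, 0.071168)

∇φ = (8x + y, x + 10y)
Step 1: at (3, 1), ∇φ = (25, 13) → (3, 1) − 0.04·(25, 13) = (2, 0.48)
Step 2: at (2, 0.48), ∇φ = (16.48, 6.8) → (2, 0.48) − 0.04·(16.48, 6.8) = (1.3408, 0.208)
Step 3: at (1.3408, 0.208), ∇φ = (10.9344, 3.4208) → (1.3408, 0.208) − 0.04·(10.9344, 3.4208) = (0.903424, 0.071168)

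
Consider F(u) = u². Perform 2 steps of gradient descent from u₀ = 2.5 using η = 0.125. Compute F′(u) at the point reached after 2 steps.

2.8125

F′(u) = 2u
u₁ = 2.5 − 0.125·5 = 1.875
u₂ = 1.875 − 0.125·3.75 = 1.40625
F′(u) at (1.40625) = 2.8125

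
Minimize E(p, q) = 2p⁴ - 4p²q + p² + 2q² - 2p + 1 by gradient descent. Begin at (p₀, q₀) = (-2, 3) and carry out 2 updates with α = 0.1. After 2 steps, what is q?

2.056

∇E = (8p³ - 8pq + 2p - 2, -4p² + 4q)
Step 1: at (-2, 3), ∇E = (-22, -4) → (-2, 3) − 0.1·(-22, -4) = (0.2, 3.4)
Step 2: at (0.2, 3.4), ∇E = (-6.976, 13.44) → (0.2, 3.4) − 0.1·(-6.976, 13.44) = (0.8976, 2.056)
q = 2.056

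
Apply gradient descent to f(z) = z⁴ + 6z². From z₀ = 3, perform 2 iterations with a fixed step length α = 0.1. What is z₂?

594.8976

f′(z) = 4z³ + 12z
Step 1: f′(3) = 144; z₁ = 3 − 0.1·144 = -11.4
Step 2: f′(-11.4) = -6062.976; z₂ = -11.4 − 0.1·(-6062.976) = 594.8976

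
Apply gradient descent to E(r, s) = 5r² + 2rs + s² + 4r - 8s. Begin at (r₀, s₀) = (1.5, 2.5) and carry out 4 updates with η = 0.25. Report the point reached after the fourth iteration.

(13.5, 8.5)

∇E = (10r + 2s + 4, 2r + 2s - 8)
(r₁, s₁) = (1.5, 2.5) − 0.25·(24, 0) = (-4.5, 2.5)
(r₂, s₂) = (-4.5, 2.5) − 0.25·(-36, -12) = (4.5, 5.5)
(r₃, s₃) = (4.5, 5.5) − 0.25·(60, 12) = (-10.5, 2.5)
(r₄, s₄) = (-10.5, 2.5) − 0.25·(-96, -24) = (13.5, 8.5)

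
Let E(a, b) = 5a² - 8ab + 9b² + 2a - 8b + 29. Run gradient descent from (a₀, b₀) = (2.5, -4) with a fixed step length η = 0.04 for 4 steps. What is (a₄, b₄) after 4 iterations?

(0.07897728, 0.45108224)

∇E = (10a - 8b + 2, -8a + 18b - 8)
Step 1: at (2.5, -4), ∇E = (59, -100) → (2.5, -4) − 0.04·(59, -100) = (0.14, 0)
Step 2: at (0.14, 0), ∇E = (3.4, -9.12) → (0.14, 0) − 0.04·(3.4, -9.12) = (0.004, 0.3648)
Step 3: at (0.004, 0.3648), ∇E = (-0.8784, -1.4656) → (0.004, 0.3648) − 0.04·(-0.8784, -1.4656) = (0.039136, 0.423424)
Step 4: at (0.039136, 0.423424), ∇E = (-0.996032, -0.691456) → (0.039136, 0.423424) − 0.04·(-0.996032, -0.691456) = (0.07897728, 0.45108224)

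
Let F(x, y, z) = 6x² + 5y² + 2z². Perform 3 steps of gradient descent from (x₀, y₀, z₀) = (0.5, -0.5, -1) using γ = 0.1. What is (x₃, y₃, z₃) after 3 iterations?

(-0.004, 0, -0.216)

∇F = (12x, 10y, 4z)
Step 1: at (0.5, -0.5, -1), ∇F = (6, -5, -4) → (0.5, -0.5, -1) − 0.1·(6, -5, -4) = (-0.1, 0, -0.6)
Step 2: at (-0.1, 0, -0.6), ∇F = (-1.2, 0, -2.4) → (-0.1, 0, -0.6) − 0.1·(-1.2, 0, -2.4) = (0.02, 0, -0.36)
Step 3: at (0.02, 0, -0.36), ∇F = (0.24, 0, -1.44) → (0.02, 0, -0.36) − 0.1·(0.24, 0, -1.44) = (-0.004, 0, -0.216)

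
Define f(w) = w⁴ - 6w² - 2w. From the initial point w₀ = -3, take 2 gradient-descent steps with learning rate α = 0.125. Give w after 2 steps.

f′(w) = 4w³ - 12w - 2
w₁ = -3 − 0.125·(-74) = 6.25
w₂ = 6.25 − 0.125·899.5625 = -106.1953125

-106.1953125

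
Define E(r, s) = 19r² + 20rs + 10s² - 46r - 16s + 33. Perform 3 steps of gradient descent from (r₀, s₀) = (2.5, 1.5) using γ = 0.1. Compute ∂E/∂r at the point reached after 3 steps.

∇E = (38r + 20s - 46, 20r + 20s - 16)
Step 1: at (2.5, 1.5), ∇E = (79, 64) → (2.5, 1.5) − 0.1·(79, 64) = (-5.4, -4.9)
Step 2: at (-5.4, -4.9), ∇E = (-349.2, -222) → (-5.4, -4.9) − 0.1·(-349.2, -222) = (29.52, 17.3)
Step 3: at (29.52, 17.3), ∇E = (1421.76, 920.4) → (29.52, 17.3) − 0.1·(1421.76, 920.4) = (-112.656, -74.74)
∂E/∂r at (-112.656, -74.74) = -5821.728

-5821.728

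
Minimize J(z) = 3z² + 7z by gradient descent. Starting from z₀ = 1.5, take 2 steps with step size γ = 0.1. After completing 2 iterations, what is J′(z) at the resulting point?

2.56

J′(z) = 6z + 7
Step 1: J′(1.5) = 16; z₁ = 1.5 − 0.1·16 = -0.1
Step 2: J′(-0.1) = 6.4; z₂ = -0.1 − 0.1·6.4 = -0.74
J′(z) at (-0.74) = 2.56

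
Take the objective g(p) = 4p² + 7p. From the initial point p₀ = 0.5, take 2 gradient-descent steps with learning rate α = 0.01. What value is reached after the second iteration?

g′(p) = 8p + 7
Step 1: g′(0.5) = 11; p₁ = 0.5 − 0.01·11 = 0.39
Step 2: g′(0.39) = 10.12; p₂ = 0.39 − 0.01·10.12 = 0.2888

0.2888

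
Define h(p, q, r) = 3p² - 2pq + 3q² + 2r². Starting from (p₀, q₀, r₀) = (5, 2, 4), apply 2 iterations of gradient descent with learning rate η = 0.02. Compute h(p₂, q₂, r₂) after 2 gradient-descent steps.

∇h = (6p - 2q, -2p + 6q, 4r)
(p₁, q₁, r₁) = (5, 2, 4) − 0.02·(26, 2, 16) = (4.48, 1.96, 3.68)
(p₂, q₂, r₂) = (4.48, 1.96, 3.68) − 0.02·(22.96, 2.8, 14.72) = (4.0208, 1.904, 3.3856)
h(4.0208, 1.904, 3.3856) = 66.98951424

66.98951424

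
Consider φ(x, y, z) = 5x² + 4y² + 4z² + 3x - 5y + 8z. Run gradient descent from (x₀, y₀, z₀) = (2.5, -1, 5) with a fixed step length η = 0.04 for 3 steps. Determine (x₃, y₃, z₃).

(0.3048, 0.114048, 0.886592)

∇φ = (10x + 3, 8y - 5, 8z + 8)
(x₁, y₁, z₁) = (2.5, -1, 5) − 0.04·(28, -13, 48) = (1.38, -0.48, 3.08)
(x₂, y₂, z₂) = (1.38, -0.48, 3.08) − 0.04·(16.8, -8.84, 32.64) = (0.708, -0.1264, 1.7744)
(x₃, y₃, z₃) = (0.708, -0.1264, 1.7744) − 0.04·(10.08, -6.0112, 22.1952) = (0.3048, 0.114048, 0.886592)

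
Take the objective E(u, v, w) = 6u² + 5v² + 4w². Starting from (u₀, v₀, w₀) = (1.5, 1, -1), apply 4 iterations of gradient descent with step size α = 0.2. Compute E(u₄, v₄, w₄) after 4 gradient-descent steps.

204.2987072

∇E = (12u, 10v, 8w)
Step 1: at (1.5, 1, -1), ∇E = (18, 10, -8) → (1.5, 1, -1) − 0.2·(18, 10, -8) = (-2.1, -1, 0.6)
Step 2: at (-2.1, -1, 0.6), ∇E = (-25.2, -10, 4.8) → (-2.1, -1, 0.6) − 0.2·(-25.2, -10, 4.8) = (2.94, 1, -0.36)
Step 3: at (2.94, 1, -0.36), ∇E = (35.28, 10, -2.88) → (2.94, 1, -0.36) − 0.2·(35.28, 10, -2.88) = (-4.116, -1, 0.216)
Step 4: at (-4.116, -1, 0.216), ∇E = (-49.392, -10, 1.728) → (-4.116, -1, 0.216) − 0.2·(-49.392, -10, 1.728) = (5.7624, 1, -0.1296)
E(5.7624, 1, -0.1296) = 204.2987072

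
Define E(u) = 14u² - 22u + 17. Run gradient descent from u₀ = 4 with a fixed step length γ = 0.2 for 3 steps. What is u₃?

E′(u) = 28u - 22
u₁ = 4 − 0.2·90 = -14
u₂ = -14 − 0.2·(-414) = 68.8
u₃ = 68.8 − 0.2·1904.4 = -312.08

-312.08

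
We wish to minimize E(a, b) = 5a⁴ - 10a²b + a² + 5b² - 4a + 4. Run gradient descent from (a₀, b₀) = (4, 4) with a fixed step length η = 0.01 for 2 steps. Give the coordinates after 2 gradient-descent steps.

(24.5284288, 7.86096)

∇E = (20a³ - 20ab + 2a - 4, -10a² + 10b)
(a₁, b₁) = (4, 4) − 0.01·(964, -120) = (-5.64, 5.2)
(a₂, b₂) = (-5.64, 5.2) − 0.01·(-3016.84288, -266.096) = (24.5284288, 7.86096)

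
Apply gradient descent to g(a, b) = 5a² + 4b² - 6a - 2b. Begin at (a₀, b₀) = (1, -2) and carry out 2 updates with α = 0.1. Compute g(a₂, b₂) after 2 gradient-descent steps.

-2.0176

∇g = (10a - 6, 8b - 2)
Step 1: at (1, -2), ∇g = (4, -18) → (1, -2) − 0.1·(4, -18) = (0.6, -0.2)
Step 2: at (0.6, -0.2), ∇g = (0, -3.6) → (0.6, -0.2) − 0.1·(0, -3.6) = (0.6, 0.16)
g(0.6, 0.16) = -2.0176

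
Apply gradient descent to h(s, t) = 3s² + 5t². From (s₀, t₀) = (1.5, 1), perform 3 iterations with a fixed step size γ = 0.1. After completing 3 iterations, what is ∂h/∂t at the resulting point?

∇h = (6s, 10t)
(s₁, t₁) = (1.5, 1) − 0.1·(9, 10) = (0.6, 0)
(s₂, t₂) = (0.6, 0) − 0.1·(3.6, 0) = (0.24, 0)
(s₃, t₃) = (0.24, 0) − 0.1·(1.44, 0) = (0.096, 0)
∂h/∂t at (0.096, 0) = 0

0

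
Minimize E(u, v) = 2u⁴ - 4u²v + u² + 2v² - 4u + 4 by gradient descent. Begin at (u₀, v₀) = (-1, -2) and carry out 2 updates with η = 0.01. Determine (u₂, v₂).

(-0.51328, -1.7852)

∇E = (8u³ - 8uv + 2u - 4, -4u² + 4v)
(u₁, v₁) = (-1, -2) − 0.01·(-30, -12) = (-0.7, -1.88)
(u₂, v₂) = (-0.7, -1.88) − 0.01·(-18.672, -9.48) = (-0.51328, -1.7852)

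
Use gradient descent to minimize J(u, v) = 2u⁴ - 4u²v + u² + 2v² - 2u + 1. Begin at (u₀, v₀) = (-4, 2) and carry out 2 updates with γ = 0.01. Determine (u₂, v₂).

∇J = (8u³ - 8uv + 2u - 2, -4u² + 4v)
Step 1: at (-4, 2), ∇J = (-458, -56) → (-4, 2) − 0.01·(-458, -56) = (0.58, 2.56)
Step 2: at (0.58, 2.56), ∇J = (-11.157504, 8.8944) → (0.58, 2.56) − 0.01·(-11.157504, 8.8944) = (0.69157504, 2.471056)

(0.69157504, 2.471056)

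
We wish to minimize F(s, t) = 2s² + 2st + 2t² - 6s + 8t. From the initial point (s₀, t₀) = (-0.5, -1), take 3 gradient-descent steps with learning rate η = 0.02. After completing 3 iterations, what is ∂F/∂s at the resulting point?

∇F = (4s + 2t - 6, 2s + 4t + 8)
(s₁, t₁) = (-0.5, -1) − 0.02·(-10, 3) = (-0.3, -1.06)
(s₂, t₂) = (-0.3, -1.06) − 0.02·(-9.32, 3.16) = (-0.1136, -1.1232)
(s₃, t₃) = (-0.1136, -1.1232) − 0.02·(-8.7008, 3.28) = (0.060416, -1.1888)
∂F/∂s at (0.060416, -1.1888) = -8.135936

-8.135936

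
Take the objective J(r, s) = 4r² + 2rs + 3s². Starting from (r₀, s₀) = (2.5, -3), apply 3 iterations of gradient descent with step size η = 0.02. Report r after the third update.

1.758496

∇J = (8r + 2s, 2r + 6s)
Step 1: at (2.5, -3), ∇J = (14, -13) → (2.5, -3) − 0.02·(14, -13) = (2.22, -2.74)
Step 2: at (2.22, -2.74), ∇J = (12.28, -12) → (2.22, -2.74) − 0.02·(12.28, -12) = (1.9744, -2.5)
Step 3: at (1.9744, -2.5), ∇J = (10.7952, -11.0512) → (1.9744, -2.5) − 0.02·(10.7952, -11.0512) = (1.758496, -2.278976)
r = 1.758496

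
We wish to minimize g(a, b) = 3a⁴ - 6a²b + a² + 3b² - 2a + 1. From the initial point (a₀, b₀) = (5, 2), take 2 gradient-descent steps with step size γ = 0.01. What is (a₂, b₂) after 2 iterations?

∇g = (12a³ - 12ab + 2a - 2, -6a² + 6b)
Step 1: at (5, 2), ∇g = (1388, -138) → (5, 2) − 0.01·(1388, -138) = (-8.88, 3.38)
Step 2: at (-8.88, 3.38), ∇g = (-8062.312064, -452.8464) → (-8.88, 3.38) − 0.01·(-8062.312064, -452.8464) = (71.74312064, 7.908464)

(71.74312064, 7.908464)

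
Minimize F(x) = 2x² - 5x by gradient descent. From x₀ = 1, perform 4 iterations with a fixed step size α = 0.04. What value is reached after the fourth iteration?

1.12553216

F′(x) = 4x - 5
x₁ = 1 − 0.04·(-1) = 1.04
x₂ = 1.04 − 0.04·(-0.84) = 1.0736
x₃ = 1.0736 − 0.04·(-0.7056) = 1.101824
x₄ = 1.101824 − 0.04·(-0.592704) = 1.12553216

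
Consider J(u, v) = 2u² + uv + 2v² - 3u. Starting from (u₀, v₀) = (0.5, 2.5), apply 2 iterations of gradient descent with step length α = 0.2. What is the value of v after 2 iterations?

∇J = (4u + v - 3, u + 4v)
Step 1: at (0.5, 2.5), ∇J = (1.5, 10.5) → (0.5, 2.5) − 0.2·(1.5, 10.5) = (0.2, 0.4)
Step 2: at (0.2, 0.4), ∇J = (-1.8, 1.8) → (0.2, 0.4) − 0.2·(-1.8, 1.8) = (0.56, 0.04)
v = 0.04

0.04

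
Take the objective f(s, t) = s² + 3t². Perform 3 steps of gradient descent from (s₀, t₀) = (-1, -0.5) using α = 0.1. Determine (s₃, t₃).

(-0.512, -0.032)

∇f = (2s, 6t)
(s₁, t₁) = (-1, -0.5) − 0.1·(-2, -3) = (-0.8, -0.2)
(s₂, t₂) = (-0.8, -0.2) − 0.1·(-1.6, -1.2) = (-0.64, -0.08)
(s₃, t₃) = (-0.64, -0.08) − 0.1·(-1.28, -0.48) = (-0.512, -0.032)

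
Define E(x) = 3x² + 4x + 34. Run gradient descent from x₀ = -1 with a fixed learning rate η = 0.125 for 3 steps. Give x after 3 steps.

E′(x) = 6x + 4
x₁ = -1 − 0.125·(-2) = -0.75
x₂ = -0.75 − 0.125·(-0.5) = -0.6875
x₃ = -0.6875 − 0.125·(-0.125) = -0.671875

-0.671875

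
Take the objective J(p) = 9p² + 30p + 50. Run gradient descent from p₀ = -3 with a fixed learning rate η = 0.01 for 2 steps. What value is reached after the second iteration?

J′(p) = 18p + 30
p₁ = -3 − 0.01·(-24) = -2.76
p₂ = -2.76 − 0.01·(-19.68) = -2.5632

-2.5632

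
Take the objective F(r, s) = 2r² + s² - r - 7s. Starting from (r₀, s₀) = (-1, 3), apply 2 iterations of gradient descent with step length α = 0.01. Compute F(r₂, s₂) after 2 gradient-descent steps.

∇F = (4r - 1, 2s - 7)
Step 1: at (-1, 3), ∇F = (-5, -1) → (-1, 3) − 0.01·(-5, -1) = (-0.95, 3.01)
Step 2: at (-0.95, 3.01), ∇F = (-4.8, -0.98) → (-0.95, 3.01) − 0.01·(-4.8, -0.98) = (-0.902, 3.0198)
F(-0.902, 3.0198) = -9.49019996

-9.49019996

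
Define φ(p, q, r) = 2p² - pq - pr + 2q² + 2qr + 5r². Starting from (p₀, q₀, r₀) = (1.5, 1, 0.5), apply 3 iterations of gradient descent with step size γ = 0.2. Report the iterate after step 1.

∇φ = (4p - q - r, -p + 4q + 2r, -p + 2q + 10r)
(p₁, q₁, r₁) = (1.5, 1, 0.5) − 0.2·(4.5, 3.5, 5.5) = (0.6, 0.3, -0.6)

(0.6, 0.3, -0.6)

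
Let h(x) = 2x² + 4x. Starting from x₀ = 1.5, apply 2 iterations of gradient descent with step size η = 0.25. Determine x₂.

h′(x) = 4x + 4
x₁ = 1.5 − 0.25·10 = -1
x₂ = -1 − 0.25·0 = -1

-1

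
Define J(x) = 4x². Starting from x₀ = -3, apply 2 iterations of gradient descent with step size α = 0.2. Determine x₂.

-1.08

J′(x) = 8x
Step 1: J′(-3) = -24; x₁ = -3 − 0.2·(-24) = 1.8
Step 2: J′(1.8) = 14.4; x₂ = 1.8 − 0.2·14.4 = -1.08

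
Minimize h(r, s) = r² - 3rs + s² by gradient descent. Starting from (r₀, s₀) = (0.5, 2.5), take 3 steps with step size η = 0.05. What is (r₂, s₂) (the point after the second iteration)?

(1.09125, 2.21625)

∇h = (2r - 3s, -3r + 2s)
Step 1: at (0.5, 2.5), ∇h = (-6.5, 3.5) → (0.5, 2.5) − 0.05·(-6.5, 3.5) = (0.825, 2.325)
Step 2: at (0.825, 2.325), ∇h = (-5.325, 2.175) → (0.825, 2.325) − 0.05·(-5.325, 2.175) = (1.09125, 2.21625)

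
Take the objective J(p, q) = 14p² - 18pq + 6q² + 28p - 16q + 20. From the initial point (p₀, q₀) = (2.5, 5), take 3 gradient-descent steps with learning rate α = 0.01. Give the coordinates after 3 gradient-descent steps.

∇J = (28p - 18q + 28, -18p + 12q - 16)
(p₁, q₁) = (2.5, 5) − 0.01·(8, -1) = (2.42, 5.01)
(p₂, q₂) = (2.42, 5.01) − 0.01·(5.58, 0.56) = (2.3642, 5.0044)
(p₃, q₃) = (2.3642, 5.0044) − 0.01·(4.1184, 1.4972) = (2.323016, 4.989428)

(2.323016, 4.989428)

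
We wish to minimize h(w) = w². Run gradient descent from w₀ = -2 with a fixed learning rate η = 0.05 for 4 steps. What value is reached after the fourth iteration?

-1.3122

h′(w) = 2w
w₁ = -2 − 0.05·(-4) = -1.8
w₂ = -1.8 − 0.05·(-3.6) = -1.62
w₃ = -1.62 − 0.05·(-3.24) = -1.458
w₄ = -1.458 − 0.05·(-2.916) = -1.3122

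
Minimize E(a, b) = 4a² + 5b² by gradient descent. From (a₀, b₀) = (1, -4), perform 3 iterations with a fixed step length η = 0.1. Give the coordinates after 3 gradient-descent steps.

∇E = (8a, 10b)
(a₁, b₁) = (1, -4) − 0.1·(8, -40) = (0.2, 0)
(a₂, b₂) = (0.2, 0) − 0.1·(1.6, 0) = (0.04, 0)
(a₃, b₃) = (0.04, 0) − 0.1·(0.32, 0) = (0.008, 0)

(0.008, 0)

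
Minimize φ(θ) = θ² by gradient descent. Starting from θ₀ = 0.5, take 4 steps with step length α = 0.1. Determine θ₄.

φ′(θ) = 2θ
θ₁ = 0.5 − 0.1·1 = 0.4
θ₂ = 0.4 − 0.1·0.8 = 0.32
θ₃ = 0.32 − 0.1·0.64 = 0.256
θ₄ = 0.256 − 0.1·0.512 = 0.2048

0.2048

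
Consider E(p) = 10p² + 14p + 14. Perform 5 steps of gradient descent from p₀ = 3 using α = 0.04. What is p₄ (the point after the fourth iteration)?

E′(p) = 20p + 14
Step 1: E′(3) = 74; p₁ = 3 − 0.04·74 = 0.04
Step 2: E′(0.04) = 14.8; p₂ = 0.04 − 0.04·14.8 = -0.552
Step 3: E′(-0.552) = 2.96; p₃ = -0.552 − 0.04·2.96 = -0.6704
Step 4: E′(-0.6704) = 0.592; p₄ = -0.6704 − 0.04·0.592 = -0.69408

-0.69408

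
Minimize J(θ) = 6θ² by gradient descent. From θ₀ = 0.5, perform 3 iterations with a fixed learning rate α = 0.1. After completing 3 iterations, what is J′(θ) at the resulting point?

J′(θ) = 12θ
Step 1: J′(0.5) = 6; θ₁ = 0.5 − 0.1·6 = -0.1
Step 2: J′(-0.1) = -1.2; θ₂ = -0.1 − 0.1·(-1.2) = 0.02
Step 3: J′(0.02) = 0.24; θ₃ = 0.02 − 0.1·0.24 = -0.004
J′(θ) at (-0.004) = -0.048

-0.048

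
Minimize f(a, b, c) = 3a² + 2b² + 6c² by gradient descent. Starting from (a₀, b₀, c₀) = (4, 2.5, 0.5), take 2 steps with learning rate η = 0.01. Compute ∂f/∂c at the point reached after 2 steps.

4.6464

∇f = (6a, 4b, 12c)
Step 1: at (4, 2.5, 0.5), ∇f = (24, 10, 6) → (4, 2.5, 0.5) − 0.01·(24, 10, 6) = (3.76, 2.4, 0.44)
Step 2: at (3.76, 2.4, 0.44), ∇f = (22.56, 9.6, 5.28) → (3.76, 2.4, 0.44) − 0.01·(22.56, 9.6, 5.28) = (3.5344, 2.304, 0.3872)
∂f/∂c at (3.5344, 2.304, 0.3872) = 4.6464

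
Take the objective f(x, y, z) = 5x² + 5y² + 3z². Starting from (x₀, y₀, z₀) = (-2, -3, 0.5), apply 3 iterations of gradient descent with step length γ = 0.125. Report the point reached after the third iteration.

∇f = (10x, 10y, 6z)
Step 1: at (-2, -3, 0.5), ∇f = (-20, -30, 3) → (-2, -3, 0.5) − 0.125·(-20, -30, 3) = (0.5, 0.75, 0.125)
Step 2: at (0.5, 0.75, 0.125), ∇f = (5, 7.5, 0.75) → (0.5, 0.75, 0.125) − 0.125·(5, 7.5, 0.75) = (-0.125, -0.1875, 0.03125)
Step 3: at (-0.125, -0.1875, 0.03125), ∇f = (-1.25, -1.875, 0.1875) → (-0.125, -0.1875, 0.03125) − 0.125·(-1.25, -1.875, 0.1875) = (0.03125, 0.046875, 0.0078125)

(0.03125, 0.046875, 0.0078125)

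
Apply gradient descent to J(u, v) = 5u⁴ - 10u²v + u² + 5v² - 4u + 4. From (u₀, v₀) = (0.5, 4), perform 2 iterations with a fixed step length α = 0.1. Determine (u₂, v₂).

∇J = (20u³ - 20uv + 2u - 4, -10u² + 10v)
(u₁, v₁) = (0.5, 4) − 0.1·(-40.5, 37.5) = (4.55, 0.25)
(u₂, v₂) = (4.55, 0.25) − 0.1·(1866.2775, -204.525) = (-182.07775, 20.7025)

(-182.07775, 20.7025)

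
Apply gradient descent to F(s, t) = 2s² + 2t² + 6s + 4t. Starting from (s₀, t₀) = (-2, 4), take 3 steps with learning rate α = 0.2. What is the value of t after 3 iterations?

-0.96

∇F = (4s + 6, 4t + 4)
(s₁, t₁) = (-2, 4) − 0.2·(-2, 20) = (-1.6, 0)
(s₂, t₂) = (-1.6, 0) − 0.2·(-0.4, 4) = (-1.52, -0.8)
(s₃, t₃) = (-1.52, -0.8) − 0.2·(-0.08, 0.8) = (-1.504, -0.96)
t = -0.96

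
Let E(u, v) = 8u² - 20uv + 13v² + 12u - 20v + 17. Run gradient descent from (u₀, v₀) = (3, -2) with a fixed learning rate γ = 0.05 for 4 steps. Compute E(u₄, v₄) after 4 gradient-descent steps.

619.74110932

∇E = (16u - 20v + 12, -20u + 26v - 20)
Step 1: at (3, -2), ∇E = (100, -132) → (3, -2) − 0.05·(100, -132) = (-2, 4.6)
Step 2: at (-2, 4.6), ∇E = (-112, 139.6) → (-2, 4.6) − 0.05·(-112, 139.6) = (3.6, -2.38)
Step 3: at (3.6, -2.38), ∇E = (117.2, -153.88) → (3.6, -2.38) − 0.05·(117.2, -153.88) = (-2.26, 5.314)
Step 4: at (-2.26, 5.314), ∇E = (-130.44, 163.364) → (-2.26, 5.314) − 0.05·(-130.44, 163.364) = (4.262, -2.8542)
E(4.262, -2.8542) = 619.74110932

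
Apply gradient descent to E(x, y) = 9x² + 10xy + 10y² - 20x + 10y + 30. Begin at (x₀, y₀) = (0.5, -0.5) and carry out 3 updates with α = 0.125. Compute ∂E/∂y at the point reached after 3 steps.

94.921875

∇E = (18x + 10y - 20, 10x + 20y + 10)
Step 1: at (0.5, -0.5), ∇E = (-16, 5) → (0.5, -0.5) − 0.125·(-16, 5) = (2.5, -1.125)
Step 2: at (2.5, -1.125), ∇E = (13.75, 12.5) → (2.5, -1.125) − 0.125·(13.75, 12.5) = (0.78125, -2.6875)
Step 3: at (0.78125, -2.6875), ∇E = (-32.8125, -35.9375) → (0.78125, -2.6875) − 0.125·(-32.8125, -35.9375) = (4.8828125, 1.8046875)
∂E/∂y at (4.8828125, 1.8046875) = 94.921875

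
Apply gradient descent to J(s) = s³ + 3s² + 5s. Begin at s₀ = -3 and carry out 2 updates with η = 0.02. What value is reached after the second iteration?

J′(s) = 3s² + 6s + 5
Step 1: J′(-3) = 14; s₁ = -3 − 0.02·14 = -3.28
Step 2: J′(-3.28) = 17.5952; s₂ = -3.28 − 0.02·17.5952 = -3.631904

-3.631904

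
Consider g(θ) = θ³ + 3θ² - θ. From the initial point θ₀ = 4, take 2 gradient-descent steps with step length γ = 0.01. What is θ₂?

2.777877

g′(θ) = 3θ² + 6θ - 1
Step 1: g′(4) = 71; θ₁ = 4 − 0.01·71 = 3.29
Step 2: g′(3.29) = 51.2123; θ₂ = 3.29 − 0.01·51.2123 = 2.777877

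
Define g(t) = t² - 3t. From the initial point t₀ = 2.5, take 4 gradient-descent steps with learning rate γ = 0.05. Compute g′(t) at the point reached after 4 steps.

1.3122

g′(t) = 2t - 3
t₁ = 2.5 − 0.05·2 = 2.4
t₂ = 2.4 − 0.05·1.8 = 2.31
t₃ = 2.31 − 0.05·1.62 = 2.229
t₄ = 2.229 − 0.05·1.458 = 2.1561
g′(t) at (2.1561) = 1.3122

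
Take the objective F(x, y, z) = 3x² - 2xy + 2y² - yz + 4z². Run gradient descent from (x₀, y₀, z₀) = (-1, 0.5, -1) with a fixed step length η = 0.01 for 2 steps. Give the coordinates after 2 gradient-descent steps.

(-0.8652, 0.40425, -0.8373)

∇F = (6x - 2y, -2x + 4y - z, -y + 8z)
(x₁, y₁, z₁) = (-1, 0.5, -1) − 0.01·(-7, 5, -8.5) = (-0.93, 0.45, -0.915)
(x₂, y₂, z₂) = (-0.93, 0.45, -0.915) − 0.01·(-6.48, 4.575, -7.77) = (-0.8652, 0.40425, -0.8373)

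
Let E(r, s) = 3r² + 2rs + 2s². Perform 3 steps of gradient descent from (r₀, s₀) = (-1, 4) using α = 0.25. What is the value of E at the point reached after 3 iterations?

∇E = (6r + 2s, 2r + 4s)
Step 1: at (-1, 4), ∇E = (2, 14) → (-1, 4) − 0.25·(2, 14) = (-1.5, 0.5)
Step 2: at (-1.5, 0.5), ∇E = (-8, -1) → (-1.5, 0.5) − 0.25·(-8, -1) = (0.5, 0.75)
Step 3: at (0.5, 0.75), ∇E = (4.5, 4) → (0.5, 0.75) − 0.25·(4.5, 4) = (-0.625, -0.25)
E(-0.625, -0.25) = 1.609375

1.609375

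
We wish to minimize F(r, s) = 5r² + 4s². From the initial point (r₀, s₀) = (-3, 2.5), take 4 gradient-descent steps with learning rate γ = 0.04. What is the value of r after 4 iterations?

∇F = (10r, 8s)
Step 1: at (-3, 2.5), ∇F = (-30, 20) → (-3, 2.5) − 0.04·(-30, 20) = (-1.8, 1.7)
Step 2: at (-1.8, 1.7), ∇F = (-18, 13.6) → (-1.8, 1.7) − 0.04·(-18, 13.6) = (-1.08, 1.156)
Step 3: at (-1.08, 1.156), ∇F = (-10.8, 9.248) → (-1.08, 1.156) − 0.04·(-10.8, 9.248) = (-0.648, 0.78608)
Step 4: at (-0.648, 0.78608), ∇F = (-6.48, 6.28864) → (-0.648, 0.78608) − 0.04·(-6.48, 6.28864) = (-0.3888, 0.5345344)
r = -0.3888

-0.3888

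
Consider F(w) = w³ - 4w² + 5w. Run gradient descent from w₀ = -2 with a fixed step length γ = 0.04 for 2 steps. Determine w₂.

F′(w) = 3w² - 8w + 5
Step 1: F′(-2) = 33; w₁ = -2 − 0.04·33 = -3.32
Step 2: F′(-3.32) = 64.6272; w₂ = -3.32 − 0.04·64.6272 = -5.905088

-5.905088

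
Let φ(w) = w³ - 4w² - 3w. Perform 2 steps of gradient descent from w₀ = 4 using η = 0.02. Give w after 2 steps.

3.559144

φ′(w) = 3w² - 8w - 3
Step 1: φ′(4) = 13; w₁ = 4 − 0.02·13 = 3.74
Step 2: φ′(3.74) = 9.0428; w₂ = 3.74 − 0.02·9.0428 = 3.559144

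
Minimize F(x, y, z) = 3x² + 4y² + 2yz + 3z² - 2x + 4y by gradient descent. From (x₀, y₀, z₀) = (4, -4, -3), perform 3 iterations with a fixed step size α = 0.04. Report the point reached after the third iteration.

(1.942912, -1.28064, -0.827712)

∇F = (6x - 2, 8y + 2z + 4, 2y + 6z)
(x₁, y₁, z₁) = (4, -4, -3) − 0.04·(22, -34, -26) = (3.12, -2.64, -1.96)
(x₂, y₂, z₂) = (3.12, -2.64, -1.96) − 0.04·(16.72, -21.04, -17.04) = (2.4512, -1.7984, -1.2784)
(x₃, y₃, z₃) = (2.4512, -1.7984, -1.2784) − 0.04·(12.7072, -12.944, -11.2672) = (1.942912, -1.28064, -0.827712)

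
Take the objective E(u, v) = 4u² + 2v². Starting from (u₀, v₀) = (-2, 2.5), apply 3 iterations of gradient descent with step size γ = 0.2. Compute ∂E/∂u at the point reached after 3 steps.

∇E = (8u, 4v)
Step 1: at (-2, 2.5), ∇E = (-16, 10) → (-2, 2.5) − 0.2·(-16, 10) = (1.2, 0.5)
Step 2: at (1.2, 0.5), ∇E = (9.6, 2) → (1.2, 0.5) − 0.2·(9.6, 2) = (-0.72, 0.1)
Step 3: at (-0.72, 0.1), ∇E = (-5.76, 0.4) → (-0.72, 0.1) − 0.2·(-5.76, 0.4) = (0.432, 0.02)
∂E/∂u at (0.432, 0.02) = 3.456

3.456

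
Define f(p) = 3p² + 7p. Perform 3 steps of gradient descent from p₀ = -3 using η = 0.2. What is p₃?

-1.152

f′(p) = 6p + 7
p₁ = -3 − 0.2·(-11) = -0.8
p₂ = -0.8 − 0.2·2.2 = -1.24
p₃ = -1.24 − 0.2·(-0.44) = -1.152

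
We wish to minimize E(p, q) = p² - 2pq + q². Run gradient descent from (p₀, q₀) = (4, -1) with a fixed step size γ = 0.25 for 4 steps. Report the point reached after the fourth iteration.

(1.5, 1.5)

∇E = (2p - 2q, -2p + 2q)
(p₁, q₁) = (4, -1) − 0.25·(10, -10) = (1.5, 1.5)
(p₂, q₂) = (1.5, 1.5) − 0.25·(0, 0) = (1.5, 1.5)
(p₃, q₃) = (1.5, 1.5) − 0.25·(0, 0) = (1.5, 1.5)
(p₄, q₄) = (1.5, 1.5) − 0.25·(0, 0) = (1.5, 1.5)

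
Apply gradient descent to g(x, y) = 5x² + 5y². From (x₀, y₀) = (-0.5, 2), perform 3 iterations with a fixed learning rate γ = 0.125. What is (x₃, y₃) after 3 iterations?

(0.0078125, -0.03125)

∇g = (10x, 10y)
Step 1: at (-0.5, 2), ∇g = (-5, 20) → (-0.5, 2) − 0.125·(-5, 20) = (0.125, -0.5)
Step 2: at (0.125, -0.5), ∇g = (1.25, -5) → (0.125, -0.5) − 0.125·(1.25, -5) = (-0.03125, 0.125)
Step 3: at (-0.03125, 0.125), ∇g = (-0.3125, 1.25) → (-0.03125, 0.125) − 0.125·(-0.3125, 1.25) = (0.0078125, -0.03125)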